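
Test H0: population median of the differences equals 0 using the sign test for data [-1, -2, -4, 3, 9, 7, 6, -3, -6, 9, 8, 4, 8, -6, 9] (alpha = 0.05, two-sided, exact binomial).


Step 1: Discard zero differences. Original n = 15; n_eff = number of nonzero differences = 15.
Nonzero differences (with sign): -1, -2, -4, +3, +9, +7, +6, -3, -6, +9, +8, +4, +8, -6, +9
Step 2: Count signs: positive = 9, negative = 6.
Step 3: Under H0: P(positive) = 0.5, so the number of positives S ~ Bin(15, 0.5).
Step 4: Two-sided exact p-value = sum of Bin(15,0.5) probabilities at or below the observed probability = 0.607239.
Step 5: alpha = 0.05. fail to reject H0.

n_eff = 15, pos = 9, neg = 6, p = 0.607239, fail to reject H0.


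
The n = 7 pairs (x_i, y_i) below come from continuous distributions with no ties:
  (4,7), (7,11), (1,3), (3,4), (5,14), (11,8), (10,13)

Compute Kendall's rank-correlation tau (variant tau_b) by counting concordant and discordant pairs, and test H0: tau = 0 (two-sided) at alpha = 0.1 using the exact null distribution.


Step 1: Enumerate the 21 unordered pairs (i,j) with i<j and classify each by sign(x_j-x_i) * sign(y_j-y_i).
  (1,2):dx=+3,dy=+4->C; (1,3):dx=-3,dy=-4->C; (1,4):dx=-1,dy=-3->C; (1,5):dx=+1,dy=+7->C
  (1,6):dx=+7,dy=+1->C; (1,7):dx=+6,dy=+6->C; (2,3):dx=-6,dy=-8->C; (2,4):dx=-4,dy=-7->C
  (2,5):dx=-2,dy=+3->D; (2,6):dx=+4,dy=-3->D; (2,7):dx=+3,dy=+2->C; (3,4):dx=+2,dy=+1->C
  (3,5):dx=+4,dy=+11->C; (3,6):dx=+10,dy=+5->C; (3,7):dx=+9,dy=+10->C; (4,5):dx=+2,dy=+10->C
  (4,6):dx=+8,dy=+4->C; (4,7):dx=+7,dy=+9->C; (5,6):dx=+6,dy=-6->D; (5,7):dx=+5,dy=-1->D
  (6,7):dx=-1,dy=+5->D
Step 2: C = 16, D = 5, total pairs = 21.
Step 3: tau = (C - D)/(n(n-1)/2) = (16 - 5)/21 = 0.523810.
Step 4: Exact two-sided p-value (enumerate n! = 5040 permutations of y under H0): p = 0.136111.
Step 5: alpha = 0.1. fail to reject H0.

tau_b = 0.5238 (C=16, D=5), p = 0.136111, fail to reject H0.


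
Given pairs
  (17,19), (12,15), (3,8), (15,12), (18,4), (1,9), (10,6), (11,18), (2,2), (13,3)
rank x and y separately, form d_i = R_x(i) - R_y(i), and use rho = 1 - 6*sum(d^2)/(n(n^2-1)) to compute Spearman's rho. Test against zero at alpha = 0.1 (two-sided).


Step 1: Rank x and y separately (midranks; no ties here).
rank(x): 17->9, 12->6, 3->3, 15->8, 18->10, 1->1, 10->4, 11->5, 2->2, 13->7
rank(y): 19->10, 15->8, 8->5, 12->7, 4->3, 9->6, 6->4, 18->9, 2->1, 3->2
Step 2: d_i = R_x(i) - R_y(i); compute d_i^2.
  (9-10)^2=1, (6-8)^2=4, (3-5)^2=4, (8-7)^2=1, (10-3)^2=49, (1-6)^2=25, (4-4)^2=0, (5-9)^2=16, (2-1)^2=1, (7-2)^2=25
sum(d^2) = 126.
Step 3: rho = 1 - 6*126 / (10*(10^2 - 1)) = 1 - 756/990 = 0.236364.
Step 4: Under H0, t = rho * sqrt((n-2)/(1-rho^2)) = 0.6880 ~ t(8).
Step 5: Two-sided p-value from the t-distribution with 8 df = 0.510885.
Step 6: alpha = 0.1. fail to reject H0.

rho = 0.2364, p = 0.510885, fail to reject H0 at alpha = 0.1.


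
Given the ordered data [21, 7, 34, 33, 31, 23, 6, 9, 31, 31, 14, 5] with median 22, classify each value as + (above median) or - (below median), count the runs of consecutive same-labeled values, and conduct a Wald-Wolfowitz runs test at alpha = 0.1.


Step 1: Compute median = 22; label A = above, B = below.
Labels in order: BBAAAABBAABB  (n_A = 6, n_B = 6)
Step 2: Count runs R = 5.
Step 3: Under H0 (random ordering), E[R] = 2*n_A*n_B/(n_A+n_B) + 1 = 2*6*6/12 + 1 = 7.0000.
        Var[R] = 2*n_A*n_B*(2*n_A*n_B - n_A - n_B) / ((n_A+n_B)^2 * (n_A+n_B-1)) = 4320/1584 = 2.7273.
        SD[R] = 1.6514.
Step 4: Continuity-corrected z = (R + 0.5 - E[R]) / SD[R] = (5 + 0.5 - 7.0000) / 1.6514 = -0.9083.
Step 5: Two-sided p-value via normal approximation = 2*(1 - Phi(|z|)) = 0.363722.
Step 6: alpha = 0.1. fail to reject H0.

R = 5, z = -0.9083, p = 0.363722, fail to reject H0.


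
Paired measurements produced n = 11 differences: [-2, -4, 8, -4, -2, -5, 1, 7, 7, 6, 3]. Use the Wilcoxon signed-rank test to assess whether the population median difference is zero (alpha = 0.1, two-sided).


Step 1: Drop any zero differences (none here) and take |d_i|.
|d| = [2, 4, 8, 4, 2, 5, 1, 7, 7, 6, 3]
Step 2: Midrank |d_i| (ties get averaged ranks).
ranks: |2|->2.5, |4|->5.5, |8|->11, |4|->5.5, |2|->2.5, |5|->7, |1|->1, |7|->9.5, |7|->9.5, |6|->8, |3|->4
Step 3: Attach original signs; sum ranks with positive sign and with negative sign.
W+ = 11 + 1 + 9.5 + 9.5 + 8 + 4 = 43
W- = 2.5 + 5.5 + 5.5 + 2.5 + 7 = 23
(Check: W+ + W- = 66 should equal n(n+1)/2 = 66.)
Step 4: Test statistic W = min(W+, W-) = 23.
Step 5: Ties in |d|, so use the tie-corrected normal approximation.
        E[W] = n(n+1)/4 = 11*12/4 = 33.
        Tie groups: |d|=2 (t=2), |d|=4 (t=2), |d|=7 (t=2); sum(t^3 - t) = 18.
        Var[W] = n(n+1)(2n+1)/24 - sum(t^3-t)/48 = 3036/24 - 18/48 = 126.125.
        z = (W - E[W]) / sqrt(Var[W]) = (23 - 33) / 11.2305 = -0.8904.
        Two-sided p = 2*Phi(z) = 0.373235.
Step 6: alpha = 0.1. fail to reject H0.

W+ = 43, W- = 23, W = min = 23, p = 0.373235, fail to reject H0.


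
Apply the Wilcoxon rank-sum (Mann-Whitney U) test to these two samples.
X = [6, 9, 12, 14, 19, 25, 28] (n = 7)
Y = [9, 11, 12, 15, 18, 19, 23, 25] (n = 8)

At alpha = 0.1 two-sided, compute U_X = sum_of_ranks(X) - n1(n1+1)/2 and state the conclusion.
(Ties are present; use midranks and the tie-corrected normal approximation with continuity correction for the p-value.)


Step 1: Combine and sort all 15 observations; assign midranks.
sorted (value, group): (6,X), (9,X), (9,Y), (11,Y), (12,X), (12,Y), (14,X), (15,Y), (18,Y), (19,X), (19,Y), (23,Y), (25,X), (25,Y), (28,X)
ranks: 6->1, 9->2.5, 9->2.5, 11->4, 12->5.5, 12->5.5, 14->7, 15->8, 18->9, 19->10.5, 19->10.5, 23->12, 25->13.5, 25->13.5, 28->15
Step 2: Rank sum for X: R1 = 1 + 2.5 + 5.5 + 7 + 10.5 + 13.5 + 15 = 55.
Step 3: U_X = R1 - n1(n1+1)/2 = 55 - 7*8/2 = 55 - 28 = 27.
       U_Y = n1*n2 - U_X = 56 - 27 = 29.
Step 4: Ties are present, so use the tie-corrected normal approximation (with continuity correction) for the p-value.
Step 5: p-value = 0.953692; compare to alpha = 0.1. fail to reject H0.

U_X = 27, p = 0.953692, fail to reject H0 at alpha = 0.1.


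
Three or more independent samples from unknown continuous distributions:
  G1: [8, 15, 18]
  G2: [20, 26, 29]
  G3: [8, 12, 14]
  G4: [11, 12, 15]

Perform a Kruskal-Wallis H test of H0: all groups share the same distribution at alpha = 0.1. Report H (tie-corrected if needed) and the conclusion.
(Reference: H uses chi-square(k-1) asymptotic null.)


Step 1: Combine all N = 12 observations and assign midranks.
sorted (value, group, rank): (8,G1,1.5), (8,G3,1.5), (11,G4,3), (12,G3,4.5), (12,G4,4.5), (14,G3,6), (15,G1,7.5), (15,G4,7.5), (18,G1,9), (20,G2,10), (26,G2,11), (29,G2,12)
Step 2: Sum ranks within each group.
R_1 = 18 (n_1 = 3)
R_2 = 33 (n_2 = 3)
R_3 = 12 (n_3 = 3)
R_4 = 15 (n_4 = 3)
Step 3: H = 12/(N(N+1)) * sum(R_i^2/n_i) - 3(N+1)
     = 12/(12*13) * (18^2/3 + 33^2/3 + 12^2/3 + 15^2/3) - 3*13
     = 0.076923 * 594 - 39
     = 6.692308.
Step 4: Ties present; correction factor C = 1 - 18/(12^3 - 12) = 0.989510. Corrected H = 6.692308 / 0.989510 = 6.763251.
Step 5: Under H0, H ~ chi^2(3); p-value = 0.079839.
Step 6: alpha = 0.1. reject H0.

H = 6.7633, df = 3, p = 0.079839, reject H0.


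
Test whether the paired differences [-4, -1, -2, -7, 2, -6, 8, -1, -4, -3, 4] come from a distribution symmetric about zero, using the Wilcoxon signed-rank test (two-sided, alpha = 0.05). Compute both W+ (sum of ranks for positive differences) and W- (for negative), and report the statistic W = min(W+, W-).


Step 1: Drop any zero differences (none here) and take |d_i|.
|d| = [4, 1, 2, 7, 2, 6, 8, 1, 4, 3, 4]
Step 2: Midrank |d_i| (ties get averaged ranks).
ranks: |4|->7, |1|->1.5, |2|->3.5, |7|->10, |2|->3.5, |6|->9, |8|->11, |1|->1.5, |4|->7, |3|->5, |4|->7
Step 3: Attach original signs; sum ranks with positive sign and with negative sign.
W+ = 3.5 + 11 + 7 = 21.5
W- = 7 + 1.5 + 3.5 + 10 + 9 + 1.5 + 7 + 5 = 44.5
(Check: W+ + W- = 66 should equal n(n+1)/2 = 66.)
Step 4: Test statistic W = min(W+, W-) = 21.5.
Step 5: Ties in |d|, so use the tie-corrected normal approximation.
        E[W] = n(n+1)/4 = 11*12/4 = 33.
        Tie groups: |d|=1 (t=2), |d|=2 (t=2), |d|=4 (t=3); sum(t^3 - t) = 36.
        Var[W] = n(n+1)(2n+1)/24 - sum(t^3-t)/48 = 3036/24 - 36/48 = 125.75.
        z = (W - E[W]) / sqrt(Var[W]) = (21.5 - 33) / 11.2138 = -1.0255.
        Two-sided p = 2*Phi(z) = 0.305118.
Step 6: alpha = 0.05. fail to reject H0.

W+ = 21.5, W- = 44.5, W = min = 21.5, p = 0.305118, fail to reject H0.


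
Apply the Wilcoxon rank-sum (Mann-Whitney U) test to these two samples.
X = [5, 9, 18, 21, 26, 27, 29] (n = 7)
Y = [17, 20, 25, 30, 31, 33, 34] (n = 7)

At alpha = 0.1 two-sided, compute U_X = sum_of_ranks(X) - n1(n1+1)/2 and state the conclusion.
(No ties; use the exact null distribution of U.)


Step 1: Combine and sort all 14 observations; assign midranks.
sorted (value, group): (5,X), (9,X), (17,Y), (18,X), (20,Y), (21,X), (25,Y), (26,X), (27,X), (29,X), (30,Y), (31,Y), (33,Y), (34,Y)
ranks: 5->1, 9->2, 17->3, 18->4, 20->5, 21->6, 25->7, 26->8, 27->9, 29->10, 30->11, 31->12, 33->13, 34->14
Step 2: Rank sum for X: R1 = 1 + 2 + 4 + 6 + 8 + 9 + 10 = 40.
Step 3: U_X = R1 - n1(n1+1)/2 = 40 - 7*8/2 = 40 - 28 = 12.
       U_Y = n1*n2 - U_X = 49 - 12 = 37.
Step 4: No ties, so the exact null distribution of U (based on enumerating the C(14,7) = 3432 equally likely rank assignments) gives the two-sided p-value.
Step 5: p-value = 0.128205; compare to alpha = 0.1. fail to reject H0.

U_X = 12, p = 0.128205, fail to reject H0 at alpha = 0.1.


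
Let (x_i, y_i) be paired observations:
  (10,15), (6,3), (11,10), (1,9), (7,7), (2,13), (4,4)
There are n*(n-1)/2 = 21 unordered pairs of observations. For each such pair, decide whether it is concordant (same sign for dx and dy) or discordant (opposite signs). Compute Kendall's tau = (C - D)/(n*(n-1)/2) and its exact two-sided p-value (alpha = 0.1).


Step 1: Enumerate the 21 unordered pairs (i,j) with i<j and classify each by sign(x_j-x_i) * sign(y_j-y_i).
  (1,2):dx=-4,dy=-12->C; (1,3):dx=+1,dy=-5->D; (1,4):dx=-9,dy=-6->C; (1,5):dx=-3,dy=-8->C
  (1,6):dx=-8,dy=-2->C; (1,7):dx=-6,dy=-11->C; (2,3):dx=+5,dy=+7->C; (2,4):dx=-5,dy=+6->D
  (2,5):dx=+1,dy=+4->C; (2,6):dx=-4,dy=+10->D; (2,7):dx=-2,dy=+1->D; (3,4):dx=-10,dy=-1->C
  (3,5):dx=-4,dy=-3->C; (3,6):dx=-9,dy=+3->D; (3,7):dx=-7,dy=-6->C; (4,5):dx=+6,dy=-2->D
  (4,6):dx=+1,dy=+4->C; (4,7):dx=+3,dy=-5->D; (5,6):dx=-5,dy=+6->D; (5,7):dx=-3,dy=-3->C
  (6,7):dx=+2,dy=-9->D
Step 2: C = 12, D = 9, total pairs = 21.
Step 3: tau = (C - D)/(n(n-1)/2) = (12 - 9)/21 = 0.142857.
Step 4: Exact two-sided p-value (enumerate n! = 5040 permutations of y under H0): p = 0.772619.
Step 5: alpha = 0.1. fail to reject H0.

tau_b = 0.1429 (C=12, D=9), p = 0.772619, fail to reject H0.


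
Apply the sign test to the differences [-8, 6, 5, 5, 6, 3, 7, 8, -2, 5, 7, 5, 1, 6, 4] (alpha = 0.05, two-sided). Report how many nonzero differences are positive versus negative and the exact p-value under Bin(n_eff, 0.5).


Step 1: Discard zero differences. Original n = 15; n_eff = number of nonzero differences = 15.
Nonzero differences (with sign): -8, +6, +5, +5, +6, +3, +7, +8, -2, +5, +7, +5, +1, +6, +4
Step 2: Count signs: positive = 13, negative = 2.
Step 3: Under H0: P(positive) = 0.5, so the number of positives S ~ Bin(15, 0.5).
Step 4: Two-sided exact p-value = sum of Bin(15,0.5) probabilities at or below the observed probability = 0.007385.
Step 5: alpha = 0.05. reject H0.

n_eff = 15, pos = 13, neg = 2, p = 0.007385, reject H0.


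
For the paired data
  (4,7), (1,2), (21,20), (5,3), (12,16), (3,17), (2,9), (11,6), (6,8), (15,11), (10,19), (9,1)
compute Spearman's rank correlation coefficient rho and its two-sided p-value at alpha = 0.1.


Step 1: Rank x and y separately (midranks; no ties here).
rank(x): 4->4, 1->1, 21->12, 5->5, 12->10, 3->3, 2->2, 11->9, 6->6, 15->11, 10->8, 9->7
rank(y): 7->5, 2->2, 20->12, 3->3, 16->9, 17->10, 9->7, 6->4, 8->6, 11->8, 19->11, 1->1
Step 2: d_i = R_x(i) - R_y(i); compute d_i^2.
  (4-5)^2=1, (1-2)^2=1, (12-12)^2=0, (5-3)^2=4, (10-9)^2=1, (3-10)^2=49, (2-7)^2=25, (9-4)^2=25, (6-6)^2=0, (11-8)^2=9, (8-11)^2=9, (7-1)^2=36
sum(d^2) = 160.
Step 3: rho = 1 - 6*160 / (12*(12^2 - 1)) = 1 - 960/1716 = 0.440559.
Step 4: Under H0, t = rho * sqrt((n-2)/(1-rho^2)) = 1.5519 ~ t(10).
Step 5: Two-sided p-value from the t-distribution with 10 df = 0.151735.
Step 6: alpha = 0.1. fail to reject H0.

rho = 0.4406, p = 0.151735, fail to reject H0 at alpha = 0.1.


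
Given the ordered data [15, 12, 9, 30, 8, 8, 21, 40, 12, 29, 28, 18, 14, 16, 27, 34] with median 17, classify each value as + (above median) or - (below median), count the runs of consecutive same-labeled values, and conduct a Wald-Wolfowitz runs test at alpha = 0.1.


Step 1: Compute median = 17; label A = above, B = below.
Labels in order: BBBABBAABAAABBAA  (n_A = 8, n_B = 8)
Step 2: Count runs R = 8.
Step 3: Under H0 (random ordering), E[R] = 2*n_A*n_B/(n_A+n_B) + 1 = 2*8*8/16 + 1 = 9.0000.
        Var[R] = 2*n_A*n_B*(2*n_A*n_B - n_A - n_B) / ((n_A+n_B)^2 * (n_A+n_B-1)) = 14336/3840 = 3.7333.
        SD[R] = 1.9322.
Step 4: Continuity-corrected z = (R + 0.5 - E[R]) / SD[R] = (8 + 0.5 - 9.0000) / 1.9322 = -0.2588.
Step 5: Two-sided p-value via normal approximation = 2*(1 - Phi(|z|)) = 0.795809.
Step 6: alpha = 0.1. fail to reject H0.

R = 8, z = -0.2588, p = 0.795809, fail to reject H0.


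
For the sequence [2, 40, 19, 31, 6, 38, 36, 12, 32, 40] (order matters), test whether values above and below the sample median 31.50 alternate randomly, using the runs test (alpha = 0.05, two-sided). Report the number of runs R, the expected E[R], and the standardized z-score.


Step 1: Compute median = 31.50; label A = above, B = below.
Labels in order: BABBBAABAA  (n_A = 5, n_B = 5)
Step 2: Count runs R = 6.
Step 3: Under H0 (random ordering), E[R] = 2*n_A*n_B/(n_A+n_B) + 1 = 2*5*5/10 + 1 = 6.0000.
        Var[R] = 2*n_A*n_B*(2*n_A*n_B - n_A - n_B) / ((n_A+n_B)^2 * (n_A+n_B-1)) = 2000/900 = 2.2222.
        SD[R] = 1.4907.
Step 4: R = E[R], so z = 0 with no continuity correction.
Step 5: Two-sided p-value via normal approximation = 2*(1 - Phi(|z|)) = 1.000000.
Step 6: alpha = 0.05. fail to reject H0.

R = 6, z = 0.0000, p = 1.000000, fail to reject H0.


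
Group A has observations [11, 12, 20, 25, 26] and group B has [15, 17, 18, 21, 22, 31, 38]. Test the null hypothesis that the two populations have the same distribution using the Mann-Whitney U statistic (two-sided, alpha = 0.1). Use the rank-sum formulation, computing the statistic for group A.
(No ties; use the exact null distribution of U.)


Step 1: Combine and sort all 12 observations; assign midranks.
sorted (value, group): (11,X), (12,X), (15,Y), (17,Y), (18,Y), (20,X), (21,Y), (22,Y), (25,X), (26,X), (31,Y), (38,Y)
ranks: 11->1, 12->2, 15->3, 17->4, 18->5, 20->6, 21->7, 22->8, 25->9, 26->10, 31->11, 38->12
Step 2: Rank sum for X: R1 = 1 + 2 + 6 + 9 + 10 = 28.
Step 3: U_X = R1 - n1(n1+1)/2 = 28 - 5*6/2 = 28 - 15 = 13.
       U_Y = n1*n2 - U_X = 35 - 13 = 22.
Step 4: No ties, so the exact null distribution of U (based on enumerating the C(12,5) = 792 equally likely rank assignments) gives the two-sided p-value.
Step 5: p-value = 0.530303; compare to alpha = 0.1. fail to reject H0.

U_X = 13, p = 0.530303, fail to reject H0 at alpha = 0.1.


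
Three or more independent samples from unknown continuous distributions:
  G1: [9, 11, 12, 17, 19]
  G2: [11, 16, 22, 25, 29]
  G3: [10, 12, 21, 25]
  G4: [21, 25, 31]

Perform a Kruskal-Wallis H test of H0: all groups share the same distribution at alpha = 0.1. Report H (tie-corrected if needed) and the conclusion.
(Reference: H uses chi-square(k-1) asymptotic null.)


Step 1: Combine all N = 17 observations and assign midranks.
sorted (value, group, rank): (9,G1,1), (10,G3,2), (11,G1,3.5), (11,G2,3.5), (12,G1,5.5), (12,G3,5.5), (16,G2,7), (17,G1,8), (19,G1,9), (21,G3,10.5), (21,G4,10.5), (22,G2,12), (25,G2,14), (25,G3,14), (25,G4,14), (29,G2,16), (31,G4,17)
Step 2: Sum ranks within each group.
R_1 = 27 (n_1 = 5)
R_2 = 52.5 (n_2 = 5)
R_3 = 32 (n_3 = 4)
R_4 = 41.5 (n_4 = 3)
Step 3: H = 12/(N(N+1)) * sum(R_i^2/n_i) - 3(N+1)
     = 12/(17*18) * (27^2/5 + 52.5^2/5 + 32^2/4 + 41.5^2/3) - 3*18
     = 0.039216 * 1527.13 - 54
     = 5.887582.
Step 4: Ties present; correction factor C = 1 - 42/(17^3 - 17) = 0.991422. Corrected H = 5.887582 / 0.991422 = 5.938525.
Step 5: Under H0, H ~ chi^2(3); p-value = 0.114640.
Step 6: alpha = 0.1. fail to reject H0.

H = 5.9385, df = 3, p = 0.114640, fail to reject H0.


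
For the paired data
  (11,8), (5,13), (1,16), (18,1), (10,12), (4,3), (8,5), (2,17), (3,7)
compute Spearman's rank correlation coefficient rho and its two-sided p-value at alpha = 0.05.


Step 1: Rank x and y separately (midranks; no ties here).
rank(x): 11->8, 5->5, 1->1, 18->9, 10->7, 4->4, 8->6, 2->2, 3->3
rank(y): 8->5, 13->7, 16->8, 1->1, 12->6, 3->2, 5->3, 17->9, 7->4
Step 2: d_i = R_x(i) - R_y(i); compute d_i^2.
  (8-5)^2=9, (5-7)^2=4, (1-8)^2=49, (9-1)^2=64, (7-6)^2=1, (4-2)^2=4, (6-3)^2=9, (2-9)^2=49, (3-4)^2=1
sum(d^2) = 190.
Step 3: rho = 1 - 6*190 / (9*(9^2 - 1)) = 1 - 1140/720 = -0.583333.
Step 4: Under H0, t = rho * sqrt((n-2)/(1-rho^2)) = -1.9001 ~ t(7).
Step 5: Two-sided p-value from the t-distribution with 7 df = 0.099186.
Step 6: alpha = 0.05. fail to reject H0.

rho = -0.5833, p = 0.099186, fail to reject H0 at alpha = 0.05.


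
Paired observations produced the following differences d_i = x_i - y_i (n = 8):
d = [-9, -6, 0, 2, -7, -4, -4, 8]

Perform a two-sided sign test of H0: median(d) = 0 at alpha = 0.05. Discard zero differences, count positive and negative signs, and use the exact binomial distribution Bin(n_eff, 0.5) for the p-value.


Step 1: Discard zero differences. Original n = 8; n_eff = number of nonzero differences = 7.
Nonzero differences (with sign): -9, -6, +2, -7, -4, -4, +8
Step 2: Count signs: positive = 2, negative = 5.
Step 3: Under H0: P(positive) = 0.5, so the number of positives S ~ Bin(7, 0.5).
Step 4: Two-sided exact p-value = sum of Bin(7,0.5) probabilities at or below the observed probability = 0.453125.
Step 5: alpha = 0.05. fail to reject H0.

n_eff = 7, pos = 2, neg = 5, p = 0.453125, fail to reject H0.


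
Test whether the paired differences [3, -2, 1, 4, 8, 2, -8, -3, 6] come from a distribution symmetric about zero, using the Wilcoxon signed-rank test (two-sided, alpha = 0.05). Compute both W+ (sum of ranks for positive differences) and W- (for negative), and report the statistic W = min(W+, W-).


Step 1: Drop any zero differences (none here) and take |d_i|.
|d| = [3, 2, 1, 4, 8, 2, 8, 3, 6]
Step 2: Midrank |d_i| (ties get averaged ranks).
ranks: |3|->4.5, |2|->2.5, |1|->1, |4|->6, |8|->8.5, |2|->2.5, |8|->8.5, |3|->4.5, |6|->7
Step 3: Attach original signs; sum ranks with positive sign and with negative sign.
W+ = 4.5 + 1 + 6 + 8.5 + 2.5 + 7 = 29.5
W- = 2.5 + 8.5 + 4.5 = 15.5
(Check: W+ + W- = 45 should equal n(n+1)/2 = 45.)
Step 4: Test statistic W = min(W+, W-) = 15.5.
Step 5: Ties in |d|, so use the tie-corrected normal approximation.
        E[W] = n(n+1)/4 = 9*10/4 = 22.5.
        Tie groups: |d|=2 (t=2), |d|=3 (t=2), |d|=8 (t=2); sum(t^3 - t) = 18.
        Var[W] = n(n+1)(2n+1)/24 - sum(t^3-t)/48 = 1710/24 - 18/48 = 70.875.
        z = (W - E[W]) / sqrt(Var[W]) = (15.5 - 22.5) / 8.4187 = -0.8315.
        Two-sided p = 2*Phi(z) = 0.405703.
Step 6: alpha = 0.05. fail to reject H0.

W+ = 29.5, W- = 15.5, W = min = 15.5, p = 0.405703, fail to reject H0.


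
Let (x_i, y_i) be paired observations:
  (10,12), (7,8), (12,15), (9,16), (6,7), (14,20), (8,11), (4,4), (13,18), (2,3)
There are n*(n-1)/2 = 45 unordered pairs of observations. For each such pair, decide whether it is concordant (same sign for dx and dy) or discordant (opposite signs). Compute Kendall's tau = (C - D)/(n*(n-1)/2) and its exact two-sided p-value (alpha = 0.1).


Step 1: Enumerate the 45 unordered pairs (i,j) with i<j and classify each by sign(x_j-x_i) * sign(y_j-y_i).
  (1,2):dx=-3,dy=-4->C; (1,3):dx=+2,dy=+3->C; (1,4):dx=-1,dy=+4->D; (1,5):dx=-4,dy=-5->C
  (1,6):dx=+4,dy=+8->C; (1,7):dx=-2,dy=-1->C; (1,8):dx=-6,dy=-8->C; (1,9):dx=+3,dy=+6->C
  (1,10):dx=-8,dy=-9->C; (2,3):dx=+5,dy=+7->C; (2,4):dx=+2,dy=+8->C; (2,5):dx=-1,dy=-1->C
  (2,6):dx=+7,dy=+12->C; (2,7):dx=+1,dy=+3->C; (2,8):dx=-3,dy=-4->C; (2,9):dx=+6,dy=+10->C
  (2,10):dx=-5,dy=-5->C; (3,4):dx=-3,dy=+1->D; (3,5):dx=-6,dy=-8->C; (3,6):dx=+2,dy=+5->C
  (3,7):dx=-4,dy=-4->C; (3,8):dx=-8,dy=-11->C; (3,9):dx=+1,dy=+3->C; (3,10):dx=-10,dy=-12->C
  (4,5):dx=-3,dy=-9->C; (4,6):dx=+5,dy=+4->C; (4,7):dx=-1,dy=-5->C; (4,8):dx=-5,dy=-12->C
  (4,9):dx=+4,dy=+2->C; (4,10):dx=-7,dy=-13->C; (5,6):dx=+8,dy=+13->C; (5,7):dx=+2,dy=+4->C
  (5,8):dx=-2,dy=-3->C; (5,9):dx=+7,dy=+11->C; (5,10):dx=-4,dy=-4->C; (6,7):dx=-6,dy=-9->C
  (6,8):dx=-10,dy=-16->C; (6,9):dx=-1,dy=-2->C; (6,10):dx=-12,dy=-17->C; (7,8):dx=-4,dy=-7->C
  (7,9):dx=+5,dy=+7->C; (7,10):dx=-6,dy=-8->C; (8,9):dx=+9,dy=+14->C; (8,10):dx=-2,dy=-1->C
  (9,10):dx=-11,dy=-15->C
Step 2: C = 43, D = 2, total pairs = 45.
Step 3: tau = (C - D)/(n(n-1)/2) = (43 - 2)/45 = 0.911111.
Step 4: Exact two-sided p-value (enumerate n! = 3628800 permutations of y under H0): p = 0.000030.
Step 5: alpha = 0.1. reject H0.

tau_b = 0.9111 (C=43, D=2), p = 0.000030, reject H0.


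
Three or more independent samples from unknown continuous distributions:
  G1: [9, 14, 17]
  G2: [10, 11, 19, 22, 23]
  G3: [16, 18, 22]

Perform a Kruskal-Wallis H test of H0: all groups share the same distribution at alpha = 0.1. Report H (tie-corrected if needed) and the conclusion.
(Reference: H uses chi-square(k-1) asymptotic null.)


Step 1: Combine all N = 11 observations and assign midranks.
sorted (value, group, rank): (9,G1,1), (10,G2,2), (11,G2,3), (14,G1,4), (16,G3,5), (17,G1,6), (18,G3,7), (19,G2,8), (22,G2,9.5), (22,G3,9.5), (23,G2,11)
Step 2: Sum ranks within each group.
R_1 = 11 (n_1 = 3)
R_2 = 33.5 (n_2 = 5)
R_3 = 21.5 (n_3 = 3)
Step 3: H = 12/(N(N+1)) * sum(R_i^2/n_i) - 3(N+1)
     = 12/(11*12) * (11^2/3 + 33.5^2/5 + 21.5^2/3) - 3*12
     = 0.090909 * 418.867 - 36
     = 2.078788.
Step 4: Ties present; correction factor C = 1 - 6/(11^3 - 11) = 0.995455. Corrected H = 2.078788 / 0.995455 = 2.088280.
Step 5: Under H0, H ~ chi^2(2); p-value = 0.351994.
Step 6: alpha = 0.1. fail to reject H0.

H = 2.0883, df = 2, p = 0.351994, fail to reject H0.


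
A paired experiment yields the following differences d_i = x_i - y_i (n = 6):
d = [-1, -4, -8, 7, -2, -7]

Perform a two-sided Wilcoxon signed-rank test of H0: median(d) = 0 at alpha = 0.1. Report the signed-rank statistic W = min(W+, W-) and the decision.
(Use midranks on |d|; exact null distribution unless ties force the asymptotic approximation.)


Step 1: Drop any zero differences (none here) and take |d_i|.
|d| = [1, 4, 8, 7, 2, 7]
Step 2: Midrank |d_i| (ties get averaged ranks).
ranks: |1|->1, |4|->3, |8|->6, |7|->4.5, |2|->2, |7|->4.5
Step 3: Attach original signs; sum ranks with positive sign and with negative sign.
W+ = 4.5 = 4.5
W- = 1 + 3 + 6 + 2 + 4.5 = 16.5
(Check: W+ + W- = 21 should equal n(n+1)/2 = 21.)
Step 4: Test statistic W = min(W+, W-) = 4.5.
Step 5: Ties in |d|, so use the tie-corrected normal approximation.
        E[W] = n(n+1)/4 = 6*7/4 = 10.5.
        Tie groups: |d|=7 (t=2); sum(t^3 - t) = 6.
        Var[W] = n(n+1)(2n+1)/24 - sum(t^3-t)/48 = 546/24 - 6/48 = 22.625.
        z = (W - E[W]) / sqrt(Var[W]) = (4.5 - 10.5) / 4.7566 = -1.2614.
        Two-sided p = 2*Phi(z) = 0.207160.
Step 6: alpha = 0.1. fail to reject H0.

W+ = 4.5, W- = 16.5, W = min = 4.5, p = 0.207160, fail to reject H0.


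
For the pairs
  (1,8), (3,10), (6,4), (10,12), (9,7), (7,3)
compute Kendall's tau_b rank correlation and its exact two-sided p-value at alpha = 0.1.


Step 1: Enumerate the 15 unordered pairs (i,j) with i<j and classify each by sign(x_j-x_i) * sign(y_j-y_i).
  (1,2):dx=+2,dy=+2->C; (1,3):dx=+5,dy=-4->D; (1,4):dx=+9,dy=+4->C; (1,5):dx=+8,dy=-1->D
  (1,6):dx=+6,dy=-5->D; (2,3):dx=+3,dy=-6->D; (2,4):dx=+7,dy=+2->C; (2,5):dx=+6,dy=-3->D
  (2,6):dx=+4,dy=-7->D; (3,4):dx=+4,dy=+8->C; (3,5):dx=+3,dy=+3->C; (3,6):dx=+1,dy=-1->D
  (4,5):dx=-1,dy=-5->C; (4,6):dx=-3,dy=-9->C; (5,6):dx=-2,dy=-4->C
Step 2: C = 8, D = 7, total pairs = 15.
Step 3: tau = (C - D)/(n(n-1)/2) = (8 - 7)/15 = 0.066667.
Step 4: Exact two-sided p-value (enumerate n! = 720 permutations of y under H0): p = 1.000000.
Step 5: alpha = 0.1. fail to reject H0.

tau_b = 0.0667 (C=8, D=7), p = 1.000000, fail to reject H0.


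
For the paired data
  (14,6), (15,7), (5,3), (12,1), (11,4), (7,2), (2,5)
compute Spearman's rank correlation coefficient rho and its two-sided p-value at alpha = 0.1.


Step 1: Rank x and y separately (midranks; no ties here).
rank(x): 14->6, 15->7, 5->2, 12->5, 11->4, 7->3, 2->1
rank(y): 6->6, 7->7, 3->3, 1->1, 4->4, 2->2, 5->5
Step 2: d_i = R_x(i) - R_y(i); compute d_i^2.
  (6-6)^2=0, (7-7)^2=0, (2-3)^2=1, (5-1)^2=16, (4-4)^2=0, (3-2)^2=1, (1-5)^2=16
sum(d^2) = 34.
Step 3: rho = 1 - 6*34 / (7*(7^2 - 1)) = 1 - 204/336 = 0.392857.
Step 4: Under H0, t = rho * sqrt((n-2)/(1-rho^2)) = 0.9553 ~ t(5).
Step 5: Two-sided p-value from the t-distribution with 5 df = 0.383317.
Step 6: alpha = 0.1. fail to reject H0.

rho = 0.3929, p = 0.383317, fail to reject H0 at alpha = 0.1.


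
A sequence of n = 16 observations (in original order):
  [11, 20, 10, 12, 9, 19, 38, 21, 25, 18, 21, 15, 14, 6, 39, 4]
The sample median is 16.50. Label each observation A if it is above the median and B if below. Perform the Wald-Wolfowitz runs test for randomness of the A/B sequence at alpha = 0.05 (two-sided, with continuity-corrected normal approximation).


Step 1: Compute median = 16.50; label A = above, B = below.
Labels in order: BABBBAAAAAABBBAB  (n_A = 8, n_B = 8)
Step 2: Count runs R = 7.
Step 3: Under H0 (random ordering), E[R] = 2*n_A*n_B/(n_A+n_B) + 1 = 2*8*8/16 + 1 = 9.0000.
        Var[R] = 2*n_A*n_B*(2*n_A*n_B - n_A - n_B) / ((n_A+n_B)^2 * (n_A+n_B-1)) = 14336/3840 = 3.7333.
        SD[R] = 1.9322.
Step 4: Continuity-corrected z = (R + 0.5 - E[R]) / SD[R] = (7 + 0.5 - 9.0000) / 1.9322 = -0.7763.
Step 5: Two-sided p-value via normal approximation = 2*(1 - Phi(|z|)) = 0.437558.
Step 6: alpha = 0.05. fail to reject H0.

R = 7, z = -0.7763, p = 0.437558, fail to reject H0.


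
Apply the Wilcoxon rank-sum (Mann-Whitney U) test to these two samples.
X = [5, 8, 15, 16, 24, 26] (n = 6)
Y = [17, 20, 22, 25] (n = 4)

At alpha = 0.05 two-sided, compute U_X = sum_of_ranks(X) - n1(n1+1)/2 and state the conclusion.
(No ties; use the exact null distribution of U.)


Step 1: Combine and sort all 10 observations; assign midranks.
sorted (value, group): (5,X), (8,X), (15,X), (16,X), (17,Y), (20,Y), (22,Y), (24,X), (25,Y), (26,X)
ranks: 5->1, 8->2, 15->3, 16->4, 17->5, 20->6, 22->7, 24->8, 25->9, 26->10
Step 2: Rank sum for X: R1 = 1 + 2 + 3 + 4 + 8 + 10 = 28.
Step 3: U_X = R1 - n1(n1+1)/2 = 28 - 6*7/2 = 28 - 21 = 7.
       U_Y = n1*n2 - U_X = 24 - 7 = 17.
Step 4: No ties, so the exact null distribution of U (based on enumerating the C(10,6) = 210 equally likely rank assignments) gives the two-sided p-value.
Step 5: p-value = 0.352381; compare to alpha = 0.05. fail to reject H0.

U_X = 7, p = 0.352381, fail to reject H0 at alpha = 0.05.


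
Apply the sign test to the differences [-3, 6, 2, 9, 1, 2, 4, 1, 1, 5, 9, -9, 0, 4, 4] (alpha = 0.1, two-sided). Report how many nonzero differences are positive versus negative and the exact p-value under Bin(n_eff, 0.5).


Step 1: Discard zero differences. Original n = 15; n_eff = number of nonzero differences = 14.
Nonzero differences (with sign): -3, +6, +2, +9, +1, +2, +4, +1, +1, +5, +9, -9, +4, +4
Step 2: Count signs: positive = 12, negative = 2.
Step 3: Under H0: P(positive) = 0.5, so the number of positives S ~ Bin(14, 0.5).
Step 4: Two-sided exact p-value = sum of Bin(14,0.5) probabilities at or below the observed probability = 0.012939.
Step 5: alpha = 0.1. reject H0.

n_eff = 14, pos = 12, neg = 2, p = 0.012939, reject H0.


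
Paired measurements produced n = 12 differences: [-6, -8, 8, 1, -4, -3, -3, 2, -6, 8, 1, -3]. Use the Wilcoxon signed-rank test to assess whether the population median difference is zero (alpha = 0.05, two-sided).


Step 1: Drop any zero differences (none here) and take |d_i|.
|d| = [6, 8, 8, 1, 4, 3, 3, 2, 6, 8, 1, 3]
Step 2: Midrank |d_i| (ties get averaged ranks).
ranks: |6|->8.5, |8|->11, |8|->11, |1|->1.5, |4|->7, |3|->5, |3|->5, |2|->3, |6|->8.5, |8|->11, |1|->1.5, |3|->5
Step 3: Attach original signs; sum ranks with positive sign and with negative sign.
W+ = 11 + 1.5 + 3 + 11 + 1.5 = 28
W- = 8.5 + 11 + 7 + 5 + 5 + 8.5 + 5 = 50
(Check: W+ + W- = 78 should equal n(n+1)/2 = 78.)
Step 4: Test statistic W = min(W+, W-) = 28.
Step 5: Ties in |d|, so use the tie-corrected normal approximation.
        E[W] = n(n+1)/4 = 12*13/4 = 39.
        Tie groups: |d|=1 (t=2), |d|=3 (t=3), |d|=6 (t=2), |d|=8 (t=3); sum(t^3 - t) = 60.
        Var[W] = n(n+1)(2n+1)/24 - sum(t^3-t)/48 = 3900/24 - 60/48 = 161.25.
        z = (W - E[W]) / sqrt(Var[W]) = (28 - 39) / 12.6984 = -0.8662.
        Two-sided p = 2*Phi(z) = 0.386354.
Step 6: alpha = 0.05. fail to reject H0.

W+ = 28, W- = 50, W = min = 28, p = 0.386354, fail to reject H0.


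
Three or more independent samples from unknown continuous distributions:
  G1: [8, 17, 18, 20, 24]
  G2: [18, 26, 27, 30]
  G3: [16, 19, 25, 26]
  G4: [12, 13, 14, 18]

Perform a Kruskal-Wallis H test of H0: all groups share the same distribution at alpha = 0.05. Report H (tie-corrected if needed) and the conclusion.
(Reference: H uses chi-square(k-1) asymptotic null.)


Step 1: Combine all N = 17 observations and assign midranks.
sorted (value, group, rank): (8,G1,1), (12,G4,2), (13,G4,3), (14,G4,4), (16,G3,5), (17,G1,6), (18,G1,8), (18,G2,8), (18,G4,8), (19,G3,10), (20,G1,11), (24,G1,12), (25,G3,13), (26,G2,14.5), (26,G3,14.5), (27,G2,16), (30,G2,17)
Step 2: Sum ranks within each group.
R_1 = 38 (n_1 = 5)
R_2 = 55.5 (n_2 = 4)
R_3 = 42.5 (n_3 = 4)
R_4 = 17 (n_4 = 4)
Step 3: H = 12/(N(N+1)) * sum(R_i^2/n_i) - 3(N+1)
     = 12/(17*18) * (38^2/5 + 55.5^2/4 + 42.5^2/4 + 17^2/4) - 3*18
     = 0.039216 * 1582.67 - 54
     = 8.065686.
Step 4: Ties present; correction factor C = 1 - 30/(17^3 - 17) = 0.993873. Corrected H = 8.065686 / 0.993873 = 8.115413.
Step 5: Under H0, H ~ chi^2(3); p-value = 0.043686.
Step 6: alpha = 0.05. reject H0.

H = 8.1154, df = 3, p = 0.043686, reject H0.


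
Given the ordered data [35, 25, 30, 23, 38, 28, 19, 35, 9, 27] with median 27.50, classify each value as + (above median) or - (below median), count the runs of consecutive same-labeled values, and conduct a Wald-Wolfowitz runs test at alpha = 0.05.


Step 1: Compute median = 27.50; label A = above, B = below.
Labels in order: ABABAABABB  (n_A = 5, n_B = 5)
Step 2: Count runs R = 8.
Step 3: Under H0 (random ordering), E[R] = 2*n_A*n_B/(n_A+n_B) + 1 = 2*5*5/10 + 1 = 6.0000.
        Var[R] = 2*n_A*n_B*(2*n_A*n_B - n_A - n_B) / ((n_A+n_B)^2 * (n_A+n_B-1)) = 2000/900 = 2.2222.
        SD[R] = 1.4907.
Step 4: Continuity-corrected z = (R - 0.5 - E[R]) / SD[R] = (8 - 0.5 - 6.0000) / 1.4907 = 1.0062.
Step 5: Two-sided p-value via normal approximation = 2*(1 - Phi(|z|)) = 0.314305.
Step 6: alpha = 0.05. fail to reject H0.

R = 8, z = 1.0062, p = 0.314305, fail to reject H0.


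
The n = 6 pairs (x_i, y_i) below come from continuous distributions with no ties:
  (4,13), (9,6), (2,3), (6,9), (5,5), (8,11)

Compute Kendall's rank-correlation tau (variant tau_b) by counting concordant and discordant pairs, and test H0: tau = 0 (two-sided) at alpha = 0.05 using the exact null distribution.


Step 1: Enumerate the 15 unordered pairs (i,j) with i<j and classify each by sign(x_j-x_i) * sign(y_j-y_i).
  (1,2):dx=+5,dy=-7->D; (1,3):dx=-2,dy=-10->C; (1,4):dx=+2,dy=-4->D; (1,5):dx=+1,dy=-8->D
  (1,6):dx=+4,dy=-2->D; (2,3):dx=-7,dy=-3->C; (2,4):dx=-3,dy=+3->D; (2,5):dx=-4,dy=-1->C
  (2,6):dx=-1,dy=+5->D; (3,4):dx=+4,dy=+6->C; (3,5):dx=+3,dy=+2->C; (3,6):dx=+6,dy=+8->C
  (4,5):dx=-1,dy=-4->C; (4,6):dx=+2,dy=+2->C; (5,6):dx=+3,dy=+6->C
Step 2: C = 9, D = 6, total pairs = 15.
Step 3: tau = (C - D)/(n(n-1)/2) = (9 - 6)/15 = 0.200000.
Step 4: Exact two-sided p-value (enumerate n! = 720 permutations of y under H0): p = 0.719444.
Step 5: alpha = 0.05. fail to reject H0.

tau_b = 0.2000 (C=9, D=6), p = 0.719444, fail to reject H0.


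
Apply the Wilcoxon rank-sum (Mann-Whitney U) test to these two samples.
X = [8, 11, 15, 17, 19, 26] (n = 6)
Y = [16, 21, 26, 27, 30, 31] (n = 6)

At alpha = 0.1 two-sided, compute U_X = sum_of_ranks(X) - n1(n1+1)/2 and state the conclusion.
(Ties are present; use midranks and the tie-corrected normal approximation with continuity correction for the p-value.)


Step 1: Combine and sort all 12 observations; assign midranks.
sorted (value, group): (8,X), (11,X), (15,X), (16,Y), (17,X), (19,X), (21,Y), (26,X), (26,Y), (27,Y), (30,Y), (31,Y)
ranks: 8->1, 11->2, 15->3, 16->4, 17->5, 19->6, 21->7, 26->8.5, 26->8.5, 27->10, 30->11, 31->12
Step 2: Rank sum for X: R1 = 1 + 2 + 3 + 5 + 6 + 8.5 = 25.5.
Step 3: U_X = R1 - n1(n1+1)/2 = 25.5 - 6*7/2 = 25.5 - 21 = 4.5.
       U_Y = n1*n2 - U_X = 36 - 4.5 = 31.5.
Step 4: Ties are present, so use the tie-corrected normal approximation (with continuity correction) for the p-value.
Step 5: p-value = 0.037041; compare to alpha = 0.1. reject H0.

U_X = 4.5, p = 0.037041, reject H0 at alpha = 0.1.


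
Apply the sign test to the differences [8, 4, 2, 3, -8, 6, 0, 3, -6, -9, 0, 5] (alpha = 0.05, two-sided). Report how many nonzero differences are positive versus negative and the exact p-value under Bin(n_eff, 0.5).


Step 1: Discard zero differences. Original n = 12; n_eff = number of nonzero differences = 10.
Nonzero differences (with sign): +8, +4, +2, +3, -8, +6, +3, -6, -9, +5
Step 2: Count signs: positive = 7, negative = 3.
Step 3: Under H0: P(positive) = 0.5, so the number of positives S ~ Bin(10, 0.5).
Step 4: Two-sided exact p-value = sum of Bin(10,0.5) probabilities at or below the observed probability = 0.343750.
Step 5: alpha = 0.05. fail to reject H0.

n_eff = 10, pos = 7, neg = 3, p = 0.343750, fail to reject H0.


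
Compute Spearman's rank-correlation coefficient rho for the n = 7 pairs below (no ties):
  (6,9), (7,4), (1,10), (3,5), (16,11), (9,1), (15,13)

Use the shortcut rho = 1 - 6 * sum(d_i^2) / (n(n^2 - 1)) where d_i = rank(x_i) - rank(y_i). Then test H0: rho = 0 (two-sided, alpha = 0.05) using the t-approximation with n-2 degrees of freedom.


Step 1: Rank x and y separately (midranks; no ties here).
rank(x): 6->3, 7->4, 1->1, 3->2, 16->7, 9->5, 15->6
rank(y): 9->4, 4->2, 10->5, 5->3, 11->6, 1->1, 13->7
Step 2: d_i = R_x(i) - R_y(i); compute d_i^2.
  (3-4)^2=1, (4-2)^2=4, (1-5)^2=16, (2-3)^2=1, (7-6)^2=1, (5-1)^2=16, (6-7)^2=1
sum(d^2) = 40.
Step 3: rho = 1 - 6*40 / (7*(7^2 - 1)) = 1 - 240/336 = 0.285714.
Step 4: Under H0, t = rho * sqrt((n-2)/(1-rho^2)) = 0.6667 ~ t(5).
Step 5: Two-sided p-value from the t-distribution with 5 df = 0.534509.
Step 6: alpha = 0.05. fail to reject H0.

rho = 0.2857, p = 0.534509, fail to reject H0 at alpha = 0.05.


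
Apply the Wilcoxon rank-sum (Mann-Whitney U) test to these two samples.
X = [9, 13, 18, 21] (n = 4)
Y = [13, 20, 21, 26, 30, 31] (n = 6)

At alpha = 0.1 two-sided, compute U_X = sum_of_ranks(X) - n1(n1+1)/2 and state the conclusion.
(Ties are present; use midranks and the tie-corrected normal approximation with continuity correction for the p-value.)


Step 1: Combine and sort all 10 observations; assign midranks.
sorted (value, group): (9,X), (13,X), (13,Y), (18,X), (20,Y), (21,X), (21,Y), (26,Y), (30,Y), (31,Y)
ranks: 9->1, 13->2.5, 13->2.5, 18->4, 20->5, 21->6.5, 21->6.5, 26->8, 30->9, 31->10
Step 2: Rank sum for X: R1 = 1 + 2.5 + 4 + 6.5 = 14.
Step 3: U_X = R1 - n1(n1+1)/2 = 14 - 4*5/2 = 14 - 10 = 4.
       U_Y = n1*n2 - U_X = 24 - 4 = 20.
Step 4: Ties are present, so use the tie-corrected normal approximation (with continuity correction) for the p-value.
Step 5: p-value = 0.107663; compare to alpha = 0.1. fail to reject H0.

U_X = 4, p = 0.107663, fail to reject H0 at alpha = 0.1.


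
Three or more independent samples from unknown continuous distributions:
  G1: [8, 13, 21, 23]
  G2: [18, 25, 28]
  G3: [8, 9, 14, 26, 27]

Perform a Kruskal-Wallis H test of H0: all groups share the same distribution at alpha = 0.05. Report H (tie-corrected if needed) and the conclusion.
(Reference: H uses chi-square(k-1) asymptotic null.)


Step 1: Combine all N = 12 observations and assign midranks.
sorted (value, group, rank): (8,G1,1.5), (8,G3,1.5), (9,G3,3), (13,G1,4), (14,G3,5), (18,G2,6), (21,G1,7), (23,G1,8), (25,G2,9), (26,G3,10), (27,G3,11), (28,G2,12)
Step 2: Sum ranks within each group.
R_1 = 20.5 (n_1 = 4)
R_2 = 27 (n_2 = 3)
R_3 = 30.5 (n_3 = 5)
Step 3: H = 12/(N(N+1)) * sum(R_i^2/n_i) - 3(N+1)
     = 12/(12*13) * (20.5^2/4 + 27^2/3 + 30.5^2/5) - 3*13
     = 0.076923 * 534.112 - 39
     = 2.085577.
Step 4: Ties present; correction factor C = 1 - 6/(12^3 - 12) = 0.996503. Corrected H = 2.085577 / 0.996503 = 2.092895.
Step 5: Under H0, H ~ chi^2(2); p-value = 0.351183.
Step 6: alpha = 0.05. fail to reject H0.

H = 2.0929, df = 2, p = 0.351183, fail to reject H0.


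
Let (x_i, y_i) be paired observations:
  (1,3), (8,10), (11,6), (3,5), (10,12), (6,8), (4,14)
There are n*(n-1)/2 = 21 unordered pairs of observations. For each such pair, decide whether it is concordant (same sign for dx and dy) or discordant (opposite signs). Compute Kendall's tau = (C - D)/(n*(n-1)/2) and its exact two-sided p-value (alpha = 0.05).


Step 1: Enumerate the 21 unordered pairs (i,j) with i<j and classify each by sign(x_j-x_i) * sign(y_j-y_i).
  (1,2):dx=+7,dy=+7->C; (1,3):dx=+10,dy=+3->C; (1,4):dx=+2,dy=+2->C; (1,5):dx=+9,dy=+9->C
  (1,6):dx=+5,dy=+5->C; (1,7):dx=+3,dy=+11->C; (2,3):dx=+3,dy=-4->D; (2,4):dx=-5,dy=-5->C
  (2,5):dx=+2,dy=+2->C; (2,6):dx=-2,dy=-2->C; (2,7):dx=-4,dy=+4->D; (3,4):dx=-8,dy=-1->C
  (3,5):dx=-1,dy=+6->D; (3,6):dx=-5,dy=+2->D; (3,7):dx=-7,dy=+8->D; (4,5):dx=+7,dy=+7->C
  (4,6):dx=+3,dy=+3->C; (4,7):dx=+1,dy=+9->C; (5,6):dx=-4,dy=-4->C; (5,7):dx=-6,dy=+2->D
  (6,7):dx=-2,dy=+6->D
Step 2: C = 14, D = 7, total pairs = 21.
Step 3: tau = (C - D)/(n(n-1)/2) = (14 - 7)/21 = 0.333333.
Step 4: Exact two-sided p-value (enumerate n! = 5040 permutations of y under H0): p = 0.381349.
Step 5: alpha = 0.05. fail to reject H0.

tau_b = 0.3333 (C=14, D=7), p = 0.381349, fail to reject H0.


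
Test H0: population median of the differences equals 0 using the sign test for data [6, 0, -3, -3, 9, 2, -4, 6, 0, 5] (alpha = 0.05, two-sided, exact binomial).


Step 1: Discard zero differences. Original n = 10; n_eff = number of nonzero differences = 8.
Nonzero differences (with sign): +6, -3, -3, +9, +2, -4, +6, +5
Step 2: Count signs: positive = 5, negative = 3.
Step 3: Under H0: P(positive) = 0.5, so the number of positives S ~ Bin(8, 0.5).
Step 4: Two-sided exact p-value = sum of Bin(8,0.5) probabilities at or below the observed probability = 0.726562.
Step 5: alpha = 0.05. fail to reject H0.

n_eff = 8, pos = 5, neg = 3, p = 0.726562, fail to reject H0.


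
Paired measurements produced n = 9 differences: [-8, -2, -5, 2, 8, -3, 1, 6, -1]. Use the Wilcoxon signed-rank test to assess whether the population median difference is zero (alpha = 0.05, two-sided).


Step 1: Drop any zero differences (none here) and take |d_i|.
|d| = [8, 2, 5, 2, 8, 3, 1, 6, 1]
Step 2: Midrank |d_i| (ties get averaged ranks).
ranks: |8|->8.5, |2|->3.5, |5|->6, |2|->3.5, |8|->8.5, |3|->5, |1|->1.5, |6|->7, |1|->1.5
Step 3: Attach original signs; sum ranks with positive sign and with negative sign.
W+ = 3.5 + 8.5 + 1.5 + 7 = 20.5
W- = 8.5 + 3.5 + 6 + 5 + 1.5 = 24.5
(Check: W+ + W- = 45 should equal n(n+1)/2 = 45.)
Step 4: Test statistic W = min(W+, W-) = 20.5.
Step 5: Ties in |d|, so use the tie-corrected normal approximation.
        E[W] = n(n+1)/4 = 9*10/4 = 22.5.
        Tie groups: |d|=1 (t=2), |d|=2 (t=2), |d|=8 (t=2); sum(t^3 - t) = 18.
        Var[W] = n(n+1)(2n+1)/24 - sum(t^3-t)/48 = 1710/24 - 18/48 = 70.875.
        z = (W - E[W]) / sqrt(Var[W]) = (20.5 - 22.5) / 8.4187 = -0.2376.
        Two-sided p = 2*Phi(z) = 0.812218.
Step 6: alpha = 0.05. fail to reject H0.

W+ = 20.5, W- = 24.5, W = min = 20.5, p = 0.812218, fail to reject H0.
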